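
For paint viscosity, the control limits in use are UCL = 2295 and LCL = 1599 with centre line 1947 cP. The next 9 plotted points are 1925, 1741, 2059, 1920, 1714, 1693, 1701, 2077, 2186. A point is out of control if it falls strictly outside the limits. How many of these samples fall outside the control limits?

All 9 points lie within [1599, 2295].

0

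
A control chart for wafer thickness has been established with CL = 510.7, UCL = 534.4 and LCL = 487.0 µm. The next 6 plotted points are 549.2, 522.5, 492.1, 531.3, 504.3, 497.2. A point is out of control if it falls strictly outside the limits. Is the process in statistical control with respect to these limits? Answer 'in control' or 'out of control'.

Compare each point to [487.0, 534.4]: sample 1 = 549.2 > UCL.

out of control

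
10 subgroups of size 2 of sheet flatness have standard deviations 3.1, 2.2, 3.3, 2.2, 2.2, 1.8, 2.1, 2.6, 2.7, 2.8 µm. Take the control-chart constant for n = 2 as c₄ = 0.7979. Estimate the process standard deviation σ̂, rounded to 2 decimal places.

3.13

s̄ = (3.1 + 2.2 + 3.3 + 2.2 + 2.2 + 1.8 + 2.1 + 2.6 + 2.7 + 2.8) / 10 = 2.5000
σ̂ = s̄ / c₄ = 2.5000 / 0.7979 = 3.1332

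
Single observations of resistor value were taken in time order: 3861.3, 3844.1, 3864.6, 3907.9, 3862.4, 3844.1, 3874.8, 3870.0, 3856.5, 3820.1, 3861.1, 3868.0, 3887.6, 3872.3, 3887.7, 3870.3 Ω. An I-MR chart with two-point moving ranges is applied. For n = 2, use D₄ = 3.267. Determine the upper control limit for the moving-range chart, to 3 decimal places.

75.315

Moving ranges: 17.2, 20.5, 43.3, 45.5, 18.3, 30.7, 4.8, 13.5, 36.4, 41.0, 6.9, 19.6, 15.3, 15.4, 17.4; M̄R̄ = 345.8000 / 15 = 23.0533
UCL_MR = D₄·M̄R̄ = 3.267 × 23.0533 = 75.3152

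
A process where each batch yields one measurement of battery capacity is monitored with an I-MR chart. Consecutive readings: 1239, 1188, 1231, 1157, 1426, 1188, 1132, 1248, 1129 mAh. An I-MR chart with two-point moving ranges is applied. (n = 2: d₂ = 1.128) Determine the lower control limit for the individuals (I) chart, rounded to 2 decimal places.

X̄ = (1239 + 1188 + 1231 + 1157 + 1426 + 1188 + 1132 + 1248 + 1129) / 9 = 1215.3333
Moving ranges: 51, 43, 74, 269, 238, 56, 116, 119; M̄R̄ = 966.0000 / 8 = 120.7500
LCL = X̄ − 3·M̄R̄/d₂ = 1215.3333 − 3 × 120.7500 / 1.128 = 894.1897

894.19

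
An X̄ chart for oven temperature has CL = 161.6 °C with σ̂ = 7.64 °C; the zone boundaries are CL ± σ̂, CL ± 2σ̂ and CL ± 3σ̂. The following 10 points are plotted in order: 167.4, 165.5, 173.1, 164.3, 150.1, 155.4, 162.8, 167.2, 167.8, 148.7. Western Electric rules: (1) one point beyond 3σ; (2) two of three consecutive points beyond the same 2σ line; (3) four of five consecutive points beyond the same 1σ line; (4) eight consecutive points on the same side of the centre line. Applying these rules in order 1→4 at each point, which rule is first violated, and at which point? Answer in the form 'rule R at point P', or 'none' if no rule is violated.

Zone of each point (C = within 1σ̂, B = 1σ̂–2σ̂, A = 2σ̂–3σ̂, * = beyond 3σ̂; sign = side of CL): 1:+C, 2:+C, 3:+B, 4:+C, 5:-B, 6:-C, 7:+C, 8:+C, 9:+C, 10:-B
No rule fires across all 10 points.

none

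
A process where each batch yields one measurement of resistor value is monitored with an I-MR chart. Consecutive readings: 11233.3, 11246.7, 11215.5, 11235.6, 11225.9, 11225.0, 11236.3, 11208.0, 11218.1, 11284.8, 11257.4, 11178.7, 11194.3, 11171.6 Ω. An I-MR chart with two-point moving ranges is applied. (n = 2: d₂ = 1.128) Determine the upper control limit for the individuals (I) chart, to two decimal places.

X̄ = (11233.3 + 11246.7 + 11215.5 + 11235.6 + 11225.9 + 11225.0 + 11236.3 + 11208.0 + 11218.1 + 11284.8 + 11257.4 + 11178.7 + 11194.3 + 11171.6) / 14 = 11223.6571
Moving ranges: 13.4, 31.2, 20.1, 9.7, 0.9, 11.3, 28.3, 10.1, 66.7, 27.4, 78.7, 15.6, 22.7; M̄R̄ = 336.1000 / 13 = 25.8538
UCL = X̄ + 3·M̄R̄/d₂ = 11223.6571 + 3 × 25.8538 / 1.128 = 11292.4174

11292.42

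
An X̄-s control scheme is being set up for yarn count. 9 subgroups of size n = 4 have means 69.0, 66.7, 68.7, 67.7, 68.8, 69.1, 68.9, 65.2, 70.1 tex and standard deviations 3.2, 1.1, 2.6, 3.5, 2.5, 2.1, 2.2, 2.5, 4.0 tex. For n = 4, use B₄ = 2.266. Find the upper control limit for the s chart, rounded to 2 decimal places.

s̄ = (3.2 + 1.1 + 2.6 + 3.5 + 2.5 + 2.1 + 2.2 + 2.5 + 4.0) / 9 = 2.6333
UCL_s = B₄·s̄ = 2.266 × 2.6333 = 5.9671

5.97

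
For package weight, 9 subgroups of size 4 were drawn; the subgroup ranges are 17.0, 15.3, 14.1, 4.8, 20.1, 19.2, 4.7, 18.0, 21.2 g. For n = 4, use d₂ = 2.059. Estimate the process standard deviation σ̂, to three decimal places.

R̄ = (17.0 + 15.3 + 14.1 + 4.8 + 20.1 + 19.2 + 4.7 + 18.0 + 21.2) / 9 = 14.9333
σ̂ = R̄ / d₂ = 14.9333 / 2.059 = 7.2527

7.253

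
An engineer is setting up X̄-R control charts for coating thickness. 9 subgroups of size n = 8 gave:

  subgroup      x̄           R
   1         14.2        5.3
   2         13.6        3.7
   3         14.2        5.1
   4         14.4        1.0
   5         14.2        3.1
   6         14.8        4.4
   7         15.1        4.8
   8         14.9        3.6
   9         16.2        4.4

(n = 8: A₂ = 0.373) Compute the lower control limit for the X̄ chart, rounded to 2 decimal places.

X̄̄ = (14.2 + 13.6 + 14.2 + 14.4 + 14.2 + 14.8 + 15.1 + 14.9 + 16.2) / 9 = 131.6000 / 9 = 14.6222
R̄ = (5.3 + 3.7 + 5.1 + 1.0 + 3.1 + 4.4 + 4.8 + 3.6 + 4.4) / 9 = 35.4000 / 9 = 3.9333
LCL = X̄̄ − A₂·R̄ = 14.6222 − 0.373 × 3.9333 = 13.1551

13.16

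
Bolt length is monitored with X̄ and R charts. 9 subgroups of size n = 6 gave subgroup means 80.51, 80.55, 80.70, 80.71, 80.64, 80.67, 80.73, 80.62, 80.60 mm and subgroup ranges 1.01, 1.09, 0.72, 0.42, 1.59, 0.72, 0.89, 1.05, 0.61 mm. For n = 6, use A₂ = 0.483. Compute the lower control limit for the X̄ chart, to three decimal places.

X̄̄ = (80.51 + 80.55 + 80.70 + 80.71 + 80.64 + 80.67 + 80.73 + 80.62 + 80.60) / 9 = 725.7300 / 9 = 80.6367
R̄ = (1.01 + 1.09 + 0.72 + 0.42 + 1.59 + 0.72 + 0.89 + 1.05 + 0.61) / 9 = 8.1000 / 9 = 0.9000
LCL = X̄̄ − A₂·R̄ = 80.6367 − 0.483 × 0.9000 = 80.2020

80.202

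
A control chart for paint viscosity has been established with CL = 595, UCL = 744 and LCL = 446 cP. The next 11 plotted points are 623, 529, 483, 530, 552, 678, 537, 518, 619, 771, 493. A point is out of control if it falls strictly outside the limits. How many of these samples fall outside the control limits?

1

Compare each point to [446, 744]: sample 10 = 771 > UCL.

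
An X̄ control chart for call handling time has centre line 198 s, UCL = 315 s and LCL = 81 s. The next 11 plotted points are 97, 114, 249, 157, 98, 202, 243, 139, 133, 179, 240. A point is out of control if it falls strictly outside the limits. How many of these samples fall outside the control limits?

All 11 points lie within [81, 315].

0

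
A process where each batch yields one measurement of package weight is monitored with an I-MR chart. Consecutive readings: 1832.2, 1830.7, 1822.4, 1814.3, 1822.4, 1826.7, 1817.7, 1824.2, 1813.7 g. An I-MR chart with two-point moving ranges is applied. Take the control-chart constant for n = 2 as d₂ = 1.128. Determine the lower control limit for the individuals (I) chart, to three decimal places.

1803.983

X̄ = (1832.2 + 1830.7 + 1822.4 + 1814.3 + 1822.4 + 1826.7 + 1817.7 + 1824.2 + 1813.7) / 9 = 1822.7000
Moving ranges: 1.5, 8.3, 8.1, 8.1, 4.3, 9.0, 6.5, 10.5; M̄R̄ = 56.3000 / 8 = 7.0375
LCL = X̄ − 3·M̄R̄/d₂ = 1822.7000 − 3 × 7.0375 / 1.128 = 1803.9832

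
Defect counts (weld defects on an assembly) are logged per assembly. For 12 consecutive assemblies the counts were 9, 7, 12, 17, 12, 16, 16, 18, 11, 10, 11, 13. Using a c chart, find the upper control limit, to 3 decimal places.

23.344

c̄ = (9 + 7 + 12 + 17 + 12 + 16 + 16 + 18 + 11 + 10 + 11 + 13) / 12 = 152 / 12 = 12.6667
UCL = c̄ + 3√c̄ = 12.6667 + 3 × √12.6667 = 12.6667 + 3 × 3.5590 = 23.3437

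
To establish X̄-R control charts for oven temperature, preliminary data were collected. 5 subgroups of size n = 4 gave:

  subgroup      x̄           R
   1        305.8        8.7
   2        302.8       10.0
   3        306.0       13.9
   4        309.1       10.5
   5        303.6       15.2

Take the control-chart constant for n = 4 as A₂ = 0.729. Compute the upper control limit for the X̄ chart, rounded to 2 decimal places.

X̄̄ = (305.8 + 302.8 + 306.0 + 309.1 + 303.6) / 5 = 1527.3000 / 5 = 305.4600
R̄ = (8.7 + 10.0 + 13.9 + 10.5 + 15.2) / 5 = 58.3000 / 5 = 11.6600
UCL = X̄̄ + A₂·R̄ = 305.4600 + 0.729 × 11.6600 = 313.9601

313.96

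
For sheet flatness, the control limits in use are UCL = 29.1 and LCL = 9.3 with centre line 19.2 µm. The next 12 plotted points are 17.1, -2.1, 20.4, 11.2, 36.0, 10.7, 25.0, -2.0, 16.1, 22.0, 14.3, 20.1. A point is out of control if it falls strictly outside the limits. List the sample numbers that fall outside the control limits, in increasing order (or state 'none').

Compare each point to [9.3, 29.1]: sample 2 = -2.1 < LCL; sample 5 = 36.0 > UCL; sample 8 = -2.0 < LCL.

2, 5, 8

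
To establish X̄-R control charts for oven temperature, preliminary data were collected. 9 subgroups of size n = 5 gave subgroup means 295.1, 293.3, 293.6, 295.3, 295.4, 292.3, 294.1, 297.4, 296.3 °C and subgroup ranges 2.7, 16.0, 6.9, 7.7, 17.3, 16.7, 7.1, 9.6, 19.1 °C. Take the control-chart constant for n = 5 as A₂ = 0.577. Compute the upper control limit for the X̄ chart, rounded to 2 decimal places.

X̄̄ = (295.1 + 293.3 + 293.6 + 295.3 + 295.4 + 292.3 + 294.1 + 297.4 + 296.3) / 9 = 2652.8000 / 9 = 294.7556
R̄ = (2.7 + 16.0 + 6.9 + 7.7 + 17.3 + 16.7 + 7.1 + 9.6 + 19.1) / 9 = 103.1000 / 9 = 11.4556
UCL = X̄̄ + A₂·R̄ = 294.7556 + 0.577 × 11.4556 = 301.3654

301.37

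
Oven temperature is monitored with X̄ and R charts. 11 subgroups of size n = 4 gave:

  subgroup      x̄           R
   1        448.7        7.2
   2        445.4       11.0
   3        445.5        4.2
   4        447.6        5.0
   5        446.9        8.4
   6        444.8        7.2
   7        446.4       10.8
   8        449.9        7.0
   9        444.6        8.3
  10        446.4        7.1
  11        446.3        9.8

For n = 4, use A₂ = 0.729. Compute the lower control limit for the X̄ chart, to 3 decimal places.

440.891

X̄̄ = (448.7 + 445.4 + 445.5 + 447.6 + 446.9 + 444.8 + 446.4 + 449.9 + 444.6 + 446.4 + 446.3) / 11 = 4912.5000 / 11 = 446.5909
R̄ = (7.2 + 11.0 + 4.2 + 5.0 + 8.4 + 7.2 + 10.8 + 7.0 + 8.3 + 7.1 + 9.8) / 11 = 86.0000 / 11 = 7.8182
LCL = X̄̄ − A₂·R̄ = 446.5909 − 0.729 × 7.8182 = 440.8915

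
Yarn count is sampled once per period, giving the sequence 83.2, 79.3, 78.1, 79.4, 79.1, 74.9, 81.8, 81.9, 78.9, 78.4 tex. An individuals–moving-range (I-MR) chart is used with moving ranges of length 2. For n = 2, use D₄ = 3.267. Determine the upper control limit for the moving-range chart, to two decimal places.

Moving ranges: 3.9, 1.2, 1.3, 0.3, 4.2, 6.9, 0.1, 3.0, 0.5; M̄R̄ = 21.4000 / 9 = 2.3778
UCL_MR = D₄·M̄R̄ = 3.267 × 2.3778 = 7.7682

7.77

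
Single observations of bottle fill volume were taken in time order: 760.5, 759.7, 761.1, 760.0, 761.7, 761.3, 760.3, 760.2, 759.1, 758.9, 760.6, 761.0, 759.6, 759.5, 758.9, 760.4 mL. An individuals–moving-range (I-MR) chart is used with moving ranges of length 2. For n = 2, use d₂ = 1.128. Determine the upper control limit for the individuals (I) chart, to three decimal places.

X̄ = (760.5 + 759.7 + 761.1 + 760.0 + 761.7 + 761.3 + 760.3 + 760.2 + 759.1 + 758.9 + 760.6 + 761.0 + 759.6 + 759.5 + 758.9 + 760.4) / 16 = 760.1750
Moving ranges: 0.8, 1.4, 1.1, 1.7, 0.4, 1.0, 0.1, 1.1, 0.2, 1.7, 0.4, 1.4, 0.1, 0.6, 1.5; M̄R̄ = 13.5000 / 15 = 0.9000
UCL = X̄ + 3·M̄R̄/d₂ = 760.1750 + 3 × 0.9000 / 1.128 = 762.5686

762.569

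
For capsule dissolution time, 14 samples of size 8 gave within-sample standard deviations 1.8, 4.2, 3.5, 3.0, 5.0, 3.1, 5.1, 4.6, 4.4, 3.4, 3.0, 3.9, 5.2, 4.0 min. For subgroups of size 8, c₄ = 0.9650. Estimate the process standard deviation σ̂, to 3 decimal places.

4.012

s̄ = (1.8 + 4.2 + 3.5 + 3.0 + 5.0 + 3.1 + 5.1 + 4.6 + 4.4 + 3.4 + 3.0 + 3.9 + 5.2 + 4.0) / 14 = 3.8714
σ̂ = s̄ / c₄ = 3.8714 / 0.9650 = 4.0118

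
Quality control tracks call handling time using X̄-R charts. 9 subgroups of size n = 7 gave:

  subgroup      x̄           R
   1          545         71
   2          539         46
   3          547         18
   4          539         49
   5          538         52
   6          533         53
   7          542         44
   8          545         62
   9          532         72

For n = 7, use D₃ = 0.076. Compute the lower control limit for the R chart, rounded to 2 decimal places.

R̄ = (71 + 46 + 18 + 49 + 52 + 53 + 44 + 62 + 72) / 9 = 467.0000 / 9 = 51.8889
LCL_R = D₃·R̄ = 0.076 × 51.8889 = 3.9436

3.94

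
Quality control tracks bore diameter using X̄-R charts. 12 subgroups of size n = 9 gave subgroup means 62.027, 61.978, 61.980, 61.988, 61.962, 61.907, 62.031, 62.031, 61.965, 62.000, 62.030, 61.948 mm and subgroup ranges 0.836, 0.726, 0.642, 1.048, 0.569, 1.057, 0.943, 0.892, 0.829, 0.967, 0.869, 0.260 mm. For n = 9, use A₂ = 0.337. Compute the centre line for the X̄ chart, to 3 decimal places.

X̄̄ = (62.027 + 61.978 + 61.980 + 61.988 + 61.962 + 61.907 + 62.031 + 62.031 + 61.965 + 62.000 + 62.030 + 61.948) / 12 = 743.8470 / 12 = 61.9872
CL = X̄̄ = 61.9872

61.987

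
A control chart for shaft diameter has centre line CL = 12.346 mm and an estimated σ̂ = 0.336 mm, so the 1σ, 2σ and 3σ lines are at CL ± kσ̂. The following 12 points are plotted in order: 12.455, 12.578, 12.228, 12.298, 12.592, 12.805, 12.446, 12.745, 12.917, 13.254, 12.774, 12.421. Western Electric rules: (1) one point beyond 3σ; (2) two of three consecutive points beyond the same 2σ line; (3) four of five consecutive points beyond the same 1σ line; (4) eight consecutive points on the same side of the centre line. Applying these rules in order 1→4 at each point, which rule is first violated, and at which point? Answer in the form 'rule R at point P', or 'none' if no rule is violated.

Zone of each point (C = within 1σ̂, B = 1σ̂–2σ̂, A = 2σ̂–3σ̂, * = beyond 3σ̂; sign = side of CL): 1:+C, 2:+C, 3:-C, 4:-C, 5:+C, 6:+B, 7:+C, 8:+B, 9:+B, 10:+A, 11:+B, 12:+C
Rule 3 (four of five consecutive points beyond the same 1σ limit) is satisfied at point 10.

rule 3 at point 10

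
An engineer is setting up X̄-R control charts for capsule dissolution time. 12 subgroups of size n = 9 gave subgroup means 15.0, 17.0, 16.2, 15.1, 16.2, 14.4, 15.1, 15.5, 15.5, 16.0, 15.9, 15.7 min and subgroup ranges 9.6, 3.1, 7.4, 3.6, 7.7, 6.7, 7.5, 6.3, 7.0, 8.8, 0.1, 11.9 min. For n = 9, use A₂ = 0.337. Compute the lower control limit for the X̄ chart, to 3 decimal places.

13.395

X̄̄ = (15.0 + 17.0 + 16.2 + 15.1 + 16.2 + 14.4 + 15.1 + 15.5 + 15.5 + 16.0 + 15.9 + 15.7) / 12 = 187.6000 / 12 = 15.6333
R̄ = (9.6 + 3.1 + 7.4 + 3.6 + 7.7 + 6.7 + 7.5 + 6.3 + 7.0 + 8.8 + 0.1 + 11.9) / 12 = 79.7000 / 12 = 6.6417
LCL = X̄̄ − A₂·R̄ = 15.6333 − 0.337 × 6.6417 = 13.3951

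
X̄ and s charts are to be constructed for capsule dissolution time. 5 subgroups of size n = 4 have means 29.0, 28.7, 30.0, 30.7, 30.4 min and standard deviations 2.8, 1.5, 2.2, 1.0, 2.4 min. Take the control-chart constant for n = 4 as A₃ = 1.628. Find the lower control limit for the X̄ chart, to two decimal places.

26.54

X̄̄ = (29.0 + 28.7 + 30.0 + 30.7 + 30.4) / 5 = 29.7600
s̄ = (2.8 + 1.5 + 2.2 + 1.0 + 2.4) / 5 = 1.9800
LCL = X̄̄ − A₃·s̄ = 29.7600 − 1.628 × 1.9800 = 26.5366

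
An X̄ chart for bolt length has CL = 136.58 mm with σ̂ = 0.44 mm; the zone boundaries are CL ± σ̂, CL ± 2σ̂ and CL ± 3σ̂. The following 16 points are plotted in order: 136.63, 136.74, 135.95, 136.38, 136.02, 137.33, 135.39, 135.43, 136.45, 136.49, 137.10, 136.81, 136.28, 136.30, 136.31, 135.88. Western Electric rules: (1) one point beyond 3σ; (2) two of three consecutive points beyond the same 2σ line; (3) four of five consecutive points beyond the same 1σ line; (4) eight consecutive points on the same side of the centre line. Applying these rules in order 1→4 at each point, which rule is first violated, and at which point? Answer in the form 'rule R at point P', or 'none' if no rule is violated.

rule 2 at point 8

Zone of each point (C = within 1σ̂, B = 1σ̂–2σ̂, A = 2σ̂–3σ̂, * = beyond 3σ̂; sign = side of CL): 1:+C, 2:+C, 3:-B, 4:-C, 5:-B, 6:+B, 7:-A, 8:-A, 9:-C, 10:-C, 11:+B, 12:+C, 13:-C, 14:-C, 15:-C, 16:-B
Rule 2 (two of three consecutive points beyond the same 2σ limit) is satisfied at point 8.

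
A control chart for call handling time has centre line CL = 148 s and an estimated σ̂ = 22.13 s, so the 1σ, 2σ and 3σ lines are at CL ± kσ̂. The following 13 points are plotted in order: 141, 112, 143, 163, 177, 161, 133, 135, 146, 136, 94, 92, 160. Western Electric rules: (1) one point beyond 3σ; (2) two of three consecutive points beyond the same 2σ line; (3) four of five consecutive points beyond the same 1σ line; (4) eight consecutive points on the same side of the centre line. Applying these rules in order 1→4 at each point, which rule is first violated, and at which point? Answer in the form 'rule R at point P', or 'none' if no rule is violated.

Zone of each point (C = within 1σ̂, B = 1σ̂–2σ̂, A = 2σ̂–3σ̂, * = beyond 3σ̂; sign = side of CL): 1:-C, 2:-B, 3:-C, 4:+C, 5:+B, 6:+C, 7:-C, 8:-C, 9:-C, 10:-C, 11:-A, 12:-A, 13:+C
Rule 2 (two of three consecutive points beyond the same 2σ limit) is satisfied at point 12.

rule 2 at point 12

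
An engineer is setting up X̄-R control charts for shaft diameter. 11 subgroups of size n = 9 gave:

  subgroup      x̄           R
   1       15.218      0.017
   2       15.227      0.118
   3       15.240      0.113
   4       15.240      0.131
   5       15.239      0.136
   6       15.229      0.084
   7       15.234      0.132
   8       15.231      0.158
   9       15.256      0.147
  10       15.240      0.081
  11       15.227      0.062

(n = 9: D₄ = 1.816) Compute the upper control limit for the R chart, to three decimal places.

0.195

R̄ = (0.017 + 0.118 + 0.113 + 0.131 + 0.136 + 0.084 + 0.132 + 0.158 + 0.147 + 0.081 + 0.062) / 11 = 1.1790 / 11 = 0.1072
UCL_R = D₄·R̄ = 1.816 × 0.1072 = 0.1946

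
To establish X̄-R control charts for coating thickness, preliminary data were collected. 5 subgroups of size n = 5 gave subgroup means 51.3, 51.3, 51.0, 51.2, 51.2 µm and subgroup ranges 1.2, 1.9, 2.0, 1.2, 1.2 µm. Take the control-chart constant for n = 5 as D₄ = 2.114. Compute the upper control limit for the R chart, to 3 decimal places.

R̄ = (1.2 + 1.9 + 2.0 + 1.2 + 1.2) / 5 = 7.5000 / 5 = 1.5000
UCL_R = D₄·R̄ = 2.114 × 1.5000 = 3.1710

3.171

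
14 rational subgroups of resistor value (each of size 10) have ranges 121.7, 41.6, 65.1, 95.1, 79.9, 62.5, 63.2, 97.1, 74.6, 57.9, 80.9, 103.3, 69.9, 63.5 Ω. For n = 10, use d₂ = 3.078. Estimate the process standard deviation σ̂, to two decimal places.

R̄ = (121.7 + 41.6 + 65.1 + 95.1 + 79.9 + 62.5 + 63.2 + 97.1 + 74.6 + 57.9 + 80.9 + 103.3 + 69.9 + 63.5) / 14 = 76.8786
σ̂ = R̄ / d₂ = 76.8786 / 3.078 = 24.9768

24.98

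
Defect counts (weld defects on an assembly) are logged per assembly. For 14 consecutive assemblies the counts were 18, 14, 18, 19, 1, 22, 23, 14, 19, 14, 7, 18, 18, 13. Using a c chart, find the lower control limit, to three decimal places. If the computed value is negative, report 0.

c̄ = (18 + 14 + 18 + 19 + 1 + 22 + 23 + 14 + 19 + 14 + 7 + 18 + 18 + 13) / 14 = 218 / 14 = 15.5714
LCL = c̄ − 3√c̄ = 15.5714 − 3 × 3.9461 = 3.7332

3.733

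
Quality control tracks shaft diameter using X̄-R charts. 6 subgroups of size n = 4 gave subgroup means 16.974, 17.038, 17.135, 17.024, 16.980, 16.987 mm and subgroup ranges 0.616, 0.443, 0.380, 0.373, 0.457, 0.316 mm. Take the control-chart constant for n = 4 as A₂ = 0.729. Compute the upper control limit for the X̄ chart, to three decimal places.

X̄̄ = (16.974 + 17.038 + 17.135 + 17.024 + 16.980 + 16.987) / 6 = 102.1380 / 6 = 17.0230
R̄ = (0.616 + 0.443 + 0.380 + 0.373 + 0.457 + 0.316) / 6 = 2.5850 / 6 = 0.4308
UCL = X̄̄ + A₂·R̄ = 17.0230 + 0.729 × 0.4308 = 17.3371

17.337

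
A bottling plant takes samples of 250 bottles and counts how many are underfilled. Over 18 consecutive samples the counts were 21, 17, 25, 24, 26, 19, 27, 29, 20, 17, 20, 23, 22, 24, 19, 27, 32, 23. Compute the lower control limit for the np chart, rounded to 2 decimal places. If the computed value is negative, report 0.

p̄ = Σdᵢ / (k·n) = 415 / (18 × 250) = 0.09222
LCL = np̄ − 3·√(np̄(1−p̄)) = 23.0556 − 3 × 4.5749 = 9.3310

9.33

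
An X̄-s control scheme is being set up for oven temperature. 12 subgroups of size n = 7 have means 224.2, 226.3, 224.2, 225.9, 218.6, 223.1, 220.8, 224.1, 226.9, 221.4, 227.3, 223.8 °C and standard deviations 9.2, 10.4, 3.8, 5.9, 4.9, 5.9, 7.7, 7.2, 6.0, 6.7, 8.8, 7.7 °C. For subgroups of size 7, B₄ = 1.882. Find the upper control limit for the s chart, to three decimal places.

s̄ = (9.2 + 10.4 + 3.8 + 5.9 + 4.9 + 5.9 + 7.7 + 7.2 + 6.0 + 6.7 + 8.8 + 7.7) / 12 = 7.0167
UCL_s = B₄·s̄ = 1.882 × 7.0167 = 13.2054

13.205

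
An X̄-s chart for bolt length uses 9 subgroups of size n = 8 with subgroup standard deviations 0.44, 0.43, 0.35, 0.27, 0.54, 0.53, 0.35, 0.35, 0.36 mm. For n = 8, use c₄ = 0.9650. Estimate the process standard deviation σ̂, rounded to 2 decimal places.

s̄ = (0.44 + 0.43 + 0.35 + 0.27 + 0.54 + 0.53 + 0.35 + 0.35 + 0.36) / 9 = 0.4022
σ̂ = s̄ / c₄ = 0.4022 / 0.9650 = 0.4168

0.42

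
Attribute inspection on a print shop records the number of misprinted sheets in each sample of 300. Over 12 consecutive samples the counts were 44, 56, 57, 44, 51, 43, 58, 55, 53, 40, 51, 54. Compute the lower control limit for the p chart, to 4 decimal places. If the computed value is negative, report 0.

0.1035

p̄ = Σdᵢ / (k·n) = 606 / (12 × 300) = 0.16833
LCL = p̄ − 3·√(p̄(1−p̄)/n) = 0.16833 − 3 × 0.02160 = 0.10353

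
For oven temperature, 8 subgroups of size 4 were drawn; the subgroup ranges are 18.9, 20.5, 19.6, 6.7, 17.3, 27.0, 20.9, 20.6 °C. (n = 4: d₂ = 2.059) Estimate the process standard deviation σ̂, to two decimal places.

R̄ = (18.9 + 20.5 + 19.6 + 6.7 + 17.3 + 27.0 + 20.9 + 20.6) / 8 = 18.9375
σ̂ = R̄ / d₂ = 18.9375 / 2.059 = 9.1974

9.20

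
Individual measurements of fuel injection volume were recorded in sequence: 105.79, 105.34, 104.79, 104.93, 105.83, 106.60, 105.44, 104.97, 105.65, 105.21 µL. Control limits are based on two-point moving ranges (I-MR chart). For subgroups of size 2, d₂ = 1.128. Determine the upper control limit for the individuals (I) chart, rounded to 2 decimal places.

107.10

X̄ = (105.79 + 105.34 + 104.79 + 104.93 + 105.83 + 106.60 + 105.44 + 104.97 + 105.65 + 105.21) / 10 = 105.4550
Moving ranges: 0.45, 0.55, 0.14, 0.90, 0.77, 1.16, 0.47, 0.68, 0.44; M̄R̄ = 5.5600 / 9 = 0.6178
UCL = X̄ + 3·M̄R̄/d₂ = 105.4550 + 3 × 0.6178 / 1.128 = 107.0980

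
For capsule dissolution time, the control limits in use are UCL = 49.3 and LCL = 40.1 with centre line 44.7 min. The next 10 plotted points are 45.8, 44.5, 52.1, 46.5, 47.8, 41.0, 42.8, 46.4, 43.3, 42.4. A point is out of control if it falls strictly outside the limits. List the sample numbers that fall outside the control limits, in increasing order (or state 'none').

Compare each point to [40.1, 49.3]: sample 3 = 52.1 > UCL.

3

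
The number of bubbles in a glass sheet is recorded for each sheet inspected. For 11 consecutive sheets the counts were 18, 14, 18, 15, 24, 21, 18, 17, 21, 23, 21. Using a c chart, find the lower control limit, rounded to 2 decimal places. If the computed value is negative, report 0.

c̄ = (18 + 14 + 18 + 15 + 24 + 21 + 18 + 17 + 21 + 23 + 21) / 11 = 210 / 11 = 19.0909
LCL = c̄ − 3√c̄ = 19.0909 − 3 × 4.3693 = 5.9830

5.98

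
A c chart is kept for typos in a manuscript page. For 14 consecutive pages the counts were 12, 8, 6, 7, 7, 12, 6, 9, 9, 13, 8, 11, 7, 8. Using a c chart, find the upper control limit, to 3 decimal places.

c̄ = (12 + 8 + 6 + 7 + 7 + 12 + 6 + 9 + 9 + 13 + 8 + 11 + 7 + 8) / 14 = 123 / 14 = 8.7857
UCL = c̄ + 3√c̄ = 8.7857 + 3 × √8.7857 = 8.7857 + 3 × 2.9641 = 17.6779

17.678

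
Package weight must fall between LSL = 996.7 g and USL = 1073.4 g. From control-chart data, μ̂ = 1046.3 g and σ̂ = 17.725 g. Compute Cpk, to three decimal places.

0.510

Cpu = (USL − μ̂) / (3σ̂) = (1073.4 − 1046.3) / (3 × 17.725) = 0.5096; Cpl = (μ̂ − LSL) / (3σ̂) = (1046.3 − 996.7) / (3 × 17.725) = 0.9328; Cpk = min(Cpu, Cpl) = 0.5096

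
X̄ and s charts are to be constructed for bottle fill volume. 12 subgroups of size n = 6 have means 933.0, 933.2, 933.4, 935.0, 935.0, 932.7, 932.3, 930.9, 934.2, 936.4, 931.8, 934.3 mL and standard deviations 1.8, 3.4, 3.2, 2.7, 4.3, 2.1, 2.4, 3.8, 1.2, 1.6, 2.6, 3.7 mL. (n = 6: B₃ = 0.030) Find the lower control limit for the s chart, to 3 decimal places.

0.082

s̄ = (1.8 + 3.4 + 3.2 + 2.7 + 4.3 + 2.1 + 2.4 + 3.8 + 1.2 + 1.6 + 2.6 + 3.7) / 12 = 2.7333
LCL_s = B₃·s̄ = 0.030 × 2.7333 = 0.0820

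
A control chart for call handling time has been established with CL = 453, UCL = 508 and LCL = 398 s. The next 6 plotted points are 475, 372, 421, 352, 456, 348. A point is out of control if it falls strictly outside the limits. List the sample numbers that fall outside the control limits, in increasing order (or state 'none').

2, 4, 6

Compare each point to [398, 508]: sample 2 = 372 < LCL; sample 4 = 352 < LCL; sample 6 = 348 < LCL.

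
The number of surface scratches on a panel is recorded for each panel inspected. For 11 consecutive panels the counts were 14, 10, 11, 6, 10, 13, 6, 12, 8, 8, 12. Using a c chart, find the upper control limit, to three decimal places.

c̄ = (14 + 10 + 11 + 6 + 10 + 13 + 6 + 12 + 8 + 8 + 12) / 11 = 110 / 11 = 10.0000
UCL = c̄ + 3√c̄ = 10.0000 + 3 × √10.0000 = 10.0000 + 3 × 3.1623 = 19.4868

19.487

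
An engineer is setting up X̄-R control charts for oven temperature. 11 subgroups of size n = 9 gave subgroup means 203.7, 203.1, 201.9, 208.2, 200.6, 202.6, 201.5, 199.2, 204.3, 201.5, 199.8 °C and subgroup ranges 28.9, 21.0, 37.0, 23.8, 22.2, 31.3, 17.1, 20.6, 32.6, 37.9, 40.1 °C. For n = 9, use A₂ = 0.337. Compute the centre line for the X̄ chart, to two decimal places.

X̄̄ = (203.7 + 203.1 + 201.9 + 208.2 + 200.6 + 202.6 + 201.5 + 199.2 + 204.3 + 201.5 + 199.8) / 11 = 2226.4000 / 11 = 202.4000
CL = X̄̄ = 202.4000

202.40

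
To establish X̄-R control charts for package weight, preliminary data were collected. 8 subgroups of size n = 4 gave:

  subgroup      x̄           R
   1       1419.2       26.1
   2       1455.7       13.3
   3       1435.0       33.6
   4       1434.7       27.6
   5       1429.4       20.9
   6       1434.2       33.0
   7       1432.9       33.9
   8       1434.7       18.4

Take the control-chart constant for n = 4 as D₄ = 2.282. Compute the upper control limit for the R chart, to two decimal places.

R̄ = (26.1 + 13.3 + 33.6 + 27.6 + 20.9 + 33.0 + 33.9 + 18.4) / 8 = 206.8000 / 8 = 25.8500
UCL_R = D₄·R̄ = 2.282 × 25.8500 = 58.9897

58.99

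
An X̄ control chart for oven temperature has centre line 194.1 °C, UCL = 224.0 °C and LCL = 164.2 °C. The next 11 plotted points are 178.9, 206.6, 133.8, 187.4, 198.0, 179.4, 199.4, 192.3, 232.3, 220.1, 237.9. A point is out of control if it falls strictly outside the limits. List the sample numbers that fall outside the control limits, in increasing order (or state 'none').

Compare each point to [164.2, 224.0]: sample 3 = 133.8 < LCL; sample 9 = 232.3 > UCL; sample 11 = 237.9 > UCL.

3, 9, 11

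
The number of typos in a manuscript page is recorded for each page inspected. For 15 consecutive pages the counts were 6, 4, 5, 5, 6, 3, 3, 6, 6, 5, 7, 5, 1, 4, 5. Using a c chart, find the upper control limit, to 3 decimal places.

c̄ = (6 + 4 + 5 + 5 + 6 + 3 + 3 + 6 + 6 + 5 + 7 + 5 + 1 + 4 + 5) / 15 = 71 / 15 = 4.7333
UCL = c̄ + 3√c̄ = 4.7333 + 3 × √4.7333 = 4.7333 + 3 × 2.1756 = 11.2602

11.260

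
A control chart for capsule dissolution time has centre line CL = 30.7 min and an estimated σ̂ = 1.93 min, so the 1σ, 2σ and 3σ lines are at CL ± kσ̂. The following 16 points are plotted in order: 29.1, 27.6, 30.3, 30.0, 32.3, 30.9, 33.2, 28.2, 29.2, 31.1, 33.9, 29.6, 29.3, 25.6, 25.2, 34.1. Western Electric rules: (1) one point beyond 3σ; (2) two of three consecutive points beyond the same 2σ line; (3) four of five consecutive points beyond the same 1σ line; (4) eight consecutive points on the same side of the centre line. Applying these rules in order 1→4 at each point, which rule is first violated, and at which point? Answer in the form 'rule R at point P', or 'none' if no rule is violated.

Zone of each point (C = within 1σ̂, B = 1σ̂–2σ̂, A = 2σ̂–3σ̂, * = beyond 3σ̂; sign = side of CL): 1:-C, 2:-B, 3:-C, 4:-C, 5:+C, 6:+C, 7:+B, 8:-B, 9:-C, 10:+C, 11:+B, 12:-C, 13:-C, 14:-A, 15:-A, 16:+B
Rule 2 (two of three consecutive points beyond the same 2σ limit) is satisfied at point 15.

rule 2 at point 15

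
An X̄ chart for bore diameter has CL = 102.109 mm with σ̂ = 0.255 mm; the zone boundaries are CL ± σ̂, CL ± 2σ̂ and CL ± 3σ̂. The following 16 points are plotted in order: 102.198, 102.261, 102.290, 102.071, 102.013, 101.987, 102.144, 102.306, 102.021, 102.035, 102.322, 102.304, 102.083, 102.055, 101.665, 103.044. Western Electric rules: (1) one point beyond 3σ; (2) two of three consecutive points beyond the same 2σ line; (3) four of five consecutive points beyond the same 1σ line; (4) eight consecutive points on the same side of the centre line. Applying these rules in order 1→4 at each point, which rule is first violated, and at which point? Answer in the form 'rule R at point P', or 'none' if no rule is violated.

rule 1 at point 16

Zone of each point (C = within 1σ̂, B = 1σ̂–2σ̂, A = 2σ̂–3σ̂, * = beyond 3σ̂; sign = side of CL): 1:+C, 2:+C, 3:+C, 4:-C, 5:-C, 6:-C, 7:+C, 8:+C, 9:-C, 10:-C, 11:+C, 12:+C, 13:-C, 14:-C, 15:-B, 16:+*
Rule 1 (one point beyond the 3σ limits) is satisfied at point 16.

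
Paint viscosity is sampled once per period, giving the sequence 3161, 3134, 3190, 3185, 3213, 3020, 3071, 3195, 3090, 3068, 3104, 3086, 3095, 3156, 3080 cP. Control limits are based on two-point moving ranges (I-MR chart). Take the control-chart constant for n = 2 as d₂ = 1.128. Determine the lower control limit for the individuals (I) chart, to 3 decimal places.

2969.135

X̄ = (3161 + 3134 + 3190 + 3185 + 3213 + 3020 + 3071 + 3195 + 3090 + 3068 + 3104 + 3086 + 3095 + 3156 + 3080) / 15 = 3123.2000
Moving ranges: 27, 56, 5, 28, 193, 51, 124, 105, 22, 36, 18, 9, 61, 76; M̄R̄ = 811.0000 / 14 = 57.9286
LCL = X̄ − 3·M̄R̄/d₂ = 3123.2000 − 3 × 57.9286 / 1.128 = 2969.1347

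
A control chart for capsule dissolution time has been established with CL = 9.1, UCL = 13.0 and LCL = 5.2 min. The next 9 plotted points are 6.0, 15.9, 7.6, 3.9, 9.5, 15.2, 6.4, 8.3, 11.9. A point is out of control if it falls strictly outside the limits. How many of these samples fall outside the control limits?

3

Compare each point to [5.2, 13.0]: sample 2 = 15.9 > UCL; sample 4 = 3.9 < LCL; sample 6 = 15.2 > UCL.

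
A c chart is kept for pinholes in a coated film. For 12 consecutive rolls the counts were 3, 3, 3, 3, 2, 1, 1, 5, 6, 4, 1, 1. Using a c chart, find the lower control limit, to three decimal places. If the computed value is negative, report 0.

0.000

c̄ = (3 + 3 + 3 + 3 + 2 + 1 + 1 + 5 + 6 + 4 + 1 + 1) / 12 = 33 / 12 = 2.7500
LCL = c̄ − 3√c̄ = 2.7500 − 3 × 1.6583 = -2.2249 → 0 (cannot be negative)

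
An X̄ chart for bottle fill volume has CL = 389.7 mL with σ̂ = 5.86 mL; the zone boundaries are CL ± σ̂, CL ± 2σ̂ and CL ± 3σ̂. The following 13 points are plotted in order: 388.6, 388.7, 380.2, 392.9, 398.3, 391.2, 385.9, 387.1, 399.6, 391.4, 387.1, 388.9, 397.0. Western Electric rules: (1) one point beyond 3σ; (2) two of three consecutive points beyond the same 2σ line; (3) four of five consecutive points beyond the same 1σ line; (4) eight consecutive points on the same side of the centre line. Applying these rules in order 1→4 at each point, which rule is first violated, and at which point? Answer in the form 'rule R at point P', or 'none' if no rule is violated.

none

Zone of each point (C = within 1σ̂, B = 1σ̂–2σ̂, A = 2σ̂–3σ̂, * = beyond 3σ̂; sign = side of CL): 1:-C, 2:-C, 3:-B, 4:+C, 5:+B, 6:+C, 7:-C, 8:-C, 9:+B, 10:+C, 11:-C, 12:-C, 13:+B
No rule fires across all 13 points.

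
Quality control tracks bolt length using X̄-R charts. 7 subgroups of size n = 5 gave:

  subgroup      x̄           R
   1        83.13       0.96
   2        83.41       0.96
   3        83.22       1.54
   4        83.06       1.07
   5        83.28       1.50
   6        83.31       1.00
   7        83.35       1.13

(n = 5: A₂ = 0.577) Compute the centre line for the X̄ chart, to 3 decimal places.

83.251

X̄̄ = (83.13 + 83.41 + 83.22 + 83.06 + 83.28 + 83.31 + 83.35) / 7 = 582.7600 / 7 = 83.2514
CL = X̄̄ = 83.2514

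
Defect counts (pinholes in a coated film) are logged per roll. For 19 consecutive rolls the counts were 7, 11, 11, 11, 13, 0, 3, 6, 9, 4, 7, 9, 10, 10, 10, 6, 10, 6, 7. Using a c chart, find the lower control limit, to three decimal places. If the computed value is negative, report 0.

0.000

c̄ = (7 + 11 + 11 + 11 + 13 + 0 + 3 + 6 + 9 + 4 + 7 + 9 + 10 + 10 + 10 + 6 + 10 + 6 + 7) / 19 = 150 / 19 = 7.8947
LCL = c̄ − 3√c̄ = 7.8947 − 3 × 2.8098 = -0.5345 → 0 (cannot be negative)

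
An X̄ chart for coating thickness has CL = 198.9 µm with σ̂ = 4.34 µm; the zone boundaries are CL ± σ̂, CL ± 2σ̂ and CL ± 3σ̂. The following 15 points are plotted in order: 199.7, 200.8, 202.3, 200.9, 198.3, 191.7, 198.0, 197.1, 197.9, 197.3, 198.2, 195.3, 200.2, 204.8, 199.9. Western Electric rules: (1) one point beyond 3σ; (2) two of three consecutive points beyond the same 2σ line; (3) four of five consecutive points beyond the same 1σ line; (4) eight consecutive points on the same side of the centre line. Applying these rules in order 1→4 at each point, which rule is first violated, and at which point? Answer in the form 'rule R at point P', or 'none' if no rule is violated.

rule 4 at point 12

Zone of each point (C = within 1σ̂, B = 1σ̂–2σ̂, A = 2σ̂–3σ̂, * = beyond 3σ̂; sign = side of CL): 1:+C, 2:+C, 3:+C, 4:+C, 5:-C, 6:-B, 7:-C, 8:-C, 9:-C, 10:-C, 11:-C, 12:-C, 13:+C, 14:+B, 15:+C
Rule 4 (eight consecutive points on the same side of the centre line) is satisfied at point 12.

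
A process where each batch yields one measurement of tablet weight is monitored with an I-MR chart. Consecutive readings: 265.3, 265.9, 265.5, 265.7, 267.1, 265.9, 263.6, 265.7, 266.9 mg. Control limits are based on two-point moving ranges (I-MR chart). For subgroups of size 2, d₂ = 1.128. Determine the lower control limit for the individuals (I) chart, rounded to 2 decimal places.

262.61

X̄ = (265.3 + 265.9 + 265.5 + 265.7 + 267.1 + 265.9 + 263.6 + 265.7 + 266.9) / 9 = 265.7333
Moving ranges: 0.6, 0.4, 0.2, 1.4, 1.2, 2.3, 2.1, 1.2; M̄R̄ = 9.4000 / 8 = 1.1750
LCL = X̄ − 3·M̄R̄/d₂ = 265.7333 − 3 × 1.1750 / 1.128 = 262.6083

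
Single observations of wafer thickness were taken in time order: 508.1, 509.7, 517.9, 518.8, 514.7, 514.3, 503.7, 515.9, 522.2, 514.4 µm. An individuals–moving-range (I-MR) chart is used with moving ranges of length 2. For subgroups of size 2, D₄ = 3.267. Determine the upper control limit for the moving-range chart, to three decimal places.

18.912

Moving ranges: 1.6, 8.2, 0.9, 4.1, 0.4, 10.6, 12.2, 6.3, 7.8; M̄R̄ = 52.1000 / 9 = 5.7889
UCL_MR = D₄·M̄R̄ = 3.267 × 5.7889 = 18.9123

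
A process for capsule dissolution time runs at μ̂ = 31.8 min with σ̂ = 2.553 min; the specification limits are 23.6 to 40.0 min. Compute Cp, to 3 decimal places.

Cp = (USL − LSL) / (6σ̂) = (40.0 − 23.6) / (6 × 2.553) = 16.4000 / 15.3180 = 1.0706

1.071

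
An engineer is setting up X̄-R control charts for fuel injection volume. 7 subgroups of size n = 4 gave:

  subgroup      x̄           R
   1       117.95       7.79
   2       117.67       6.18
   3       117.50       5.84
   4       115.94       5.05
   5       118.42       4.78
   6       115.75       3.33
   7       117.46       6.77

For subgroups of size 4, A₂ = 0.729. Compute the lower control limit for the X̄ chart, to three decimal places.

X̄̄ = (117.95 + 117.67 + 117.50 + 115.94 + 118.42 + 115.75 + 117.46) / 7 = 820.6900 / 7 = 117.2414
R̄ = (7.79 + 6.18 + 5.84 + 5.05 + 4.78 + 3.33 + 6.77) / 7 = 39.7400 / 7 = 5.6771
LCL = X̄̄ − A₂·R̄ = 117.2414 − 0.729 × 5.6771 = 113.1028

113.103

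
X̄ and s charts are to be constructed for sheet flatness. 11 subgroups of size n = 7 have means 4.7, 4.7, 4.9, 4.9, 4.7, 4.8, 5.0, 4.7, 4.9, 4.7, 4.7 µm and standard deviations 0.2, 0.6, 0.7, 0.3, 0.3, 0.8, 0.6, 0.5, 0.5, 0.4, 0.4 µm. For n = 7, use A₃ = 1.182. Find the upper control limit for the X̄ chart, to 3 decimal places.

5.360

X̄̄ = (4.7 + 4.7 + 4.9 + 4.9 + 4.7 + 4.8 + 5.0 + 4.7 + 4.9 + 4.7 + 4.7) / 11 = 4.7909
s̄ = (0.2 + 0.6 + 0.7 + 0.3 + 0.3 + 0.8 + 0.6 + 0.5 + 0.5 + 0.4 + 0.4) / 11 = 0.4818
UCL = X̄̄ + A₃·s̄ = 4.7909 + 1.182 × 0.4818 = 5.3604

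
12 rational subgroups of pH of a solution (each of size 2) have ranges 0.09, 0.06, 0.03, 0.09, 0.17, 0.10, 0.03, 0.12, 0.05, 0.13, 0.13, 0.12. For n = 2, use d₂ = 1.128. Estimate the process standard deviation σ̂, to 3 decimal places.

0.083

R̄ = (0.09 + 0.06 + 0.03 + 0.09 + 0.17 + 0.10 + 0.03 + 0.12 + 0.05 + 0.13 + 0.13 + 0.12) / 12 = 0.0933
σ̂ = R̄ / d₂ = 0.0933 / 1.128 = 0.0827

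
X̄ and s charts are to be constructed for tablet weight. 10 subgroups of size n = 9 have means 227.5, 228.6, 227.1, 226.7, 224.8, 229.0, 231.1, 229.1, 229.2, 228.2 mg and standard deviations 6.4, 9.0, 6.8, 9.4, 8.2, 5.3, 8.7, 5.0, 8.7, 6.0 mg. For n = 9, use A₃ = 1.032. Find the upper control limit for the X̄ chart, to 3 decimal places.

235.715

X̄̄ = (227.5 + 228.6 + 227.1 + 226.7 + 224.8 + 229.0 + 231.1 + 229.1 + 229.2 + 228.2) / 10 = 228.1300
s̄ = (6.4 + 9.0 + 6.8 + 9.4 + 8.2 + 5.3 + 8.7 + 5.0 + 8.7 + 6.0) / 10 = 7.3500
UCL = X̄̄ + A₃·s̄ = 228.1300 + 1.032 × 7.3500 = 235.7152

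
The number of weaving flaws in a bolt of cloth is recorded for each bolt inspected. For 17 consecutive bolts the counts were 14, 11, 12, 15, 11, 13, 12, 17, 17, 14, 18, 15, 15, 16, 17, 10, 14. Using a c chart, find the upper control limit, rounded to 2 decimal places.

c̄ = (14 + 11 + 12 + 15 + 11 + 13 + 12 + 17 + 17 + 14 + 18 + 15 + 15 + 16 + 17 + 10 + 14) / 17 = 241 / 17 = 14.1765
UCL = c̄ + 3√c̄ = 14.1765 + 3 × √14.1765 = 14.1765 + 3 × 3.7652 = 25.4720

25.47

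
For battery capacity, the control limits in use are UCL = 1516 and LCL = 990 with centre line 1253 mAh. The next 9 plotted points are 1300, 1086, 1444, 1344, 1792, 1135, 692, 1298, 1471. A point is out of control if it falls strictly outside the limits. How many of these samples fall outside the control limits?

Compare each point to [990, 1516]: sample 5 = 1792 > UCL; sample 7 = 692 < LCL.

2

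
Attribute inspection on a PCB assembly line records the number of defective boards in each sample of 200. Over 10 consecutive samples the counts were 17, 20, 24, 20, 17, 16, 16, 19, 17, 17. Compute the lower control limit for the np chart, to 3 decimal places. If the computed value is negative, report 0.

6.068

p̄ = Σdᵢ / (k·n) = 183 / (10 × 200) = 0.09150
LCL = np̄ − 3·√(np̄(1−p̄)) = 18.3000 − 3 × 4.0774 = 6.0677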